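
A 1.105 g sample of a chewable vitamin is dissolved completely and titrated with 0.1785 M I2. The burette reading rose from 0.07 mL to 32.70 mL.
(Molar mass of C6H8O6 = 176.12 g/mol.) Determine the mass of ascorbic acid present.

1.026 g

C6H8O6 + I2 → C6H6O6 + 2 HI
n(I2) = 0.03263 L × 0.1785 mol/L = 5.824 × 10^-3 mol
n(C6H8O6) = 5.824 × 10^-3 mol (1:1 ratio)
mass of C6H8O6 = 5.824 × 10^-3 × 176.12 g/mol = 1.026 g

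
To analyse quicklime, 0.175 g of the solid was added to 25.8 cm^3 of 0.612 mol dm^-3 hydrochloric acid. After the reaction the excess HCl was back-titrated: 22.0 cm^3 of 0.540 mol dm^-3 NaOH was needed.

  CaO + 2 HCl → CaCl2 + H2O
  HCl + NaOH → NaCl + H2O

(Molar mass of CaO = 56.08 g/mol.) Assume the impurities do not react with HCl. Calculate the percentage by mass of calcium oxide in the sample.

62.6 %

n(HCl) added = 0.0258 × 0.612 = 0.0158 mol
n(NaOH) used in back-titration = 0.0220 × 0.540 = 0.0119 mol
n(HCl) left over = 0.0119 mol (1:1 ratio)
n(HCl) consumed by analyte = 0.0158 − 0.0119 = 3.91 × 10^-3 mol
From the 1:2 ratio, n(CaO) = 1/2 × 3.91 × 10^-3 = 1.95 × 10^-3 mol
mass of CaO = 1.95 × 10^-3 × 56.08 = 0.110 g
% CaO = 0.110 / 0.175 × 100 = 62.6 %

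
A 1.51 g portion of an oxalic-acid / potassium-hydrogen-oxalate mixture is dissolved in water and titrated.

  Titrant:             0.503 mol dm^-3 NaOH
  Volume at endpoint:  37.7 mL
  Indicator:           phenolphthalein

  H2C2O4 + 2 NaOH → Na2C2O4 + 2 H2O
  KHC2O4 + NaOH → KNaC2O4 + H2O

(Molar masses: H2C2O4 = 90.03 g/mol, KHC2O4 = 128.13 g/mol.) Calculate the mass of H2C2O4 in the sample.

0.498 g

n(NaOH) = 0.0377 × 0.503 = 0.0190 mol
Let x = n(H2C2O4), y = n(KHC2O4).
Titrant: 2x + 1y = 0.0190;  mass: 90.03x + 128.13y = 1.51
Solving, x = 5.53 × 10^-3 mol, y = 7.90 × 10^-3 mol
mass of H2C2O4 = 5.53 × 10^-3 × 90.03 = 0.498 g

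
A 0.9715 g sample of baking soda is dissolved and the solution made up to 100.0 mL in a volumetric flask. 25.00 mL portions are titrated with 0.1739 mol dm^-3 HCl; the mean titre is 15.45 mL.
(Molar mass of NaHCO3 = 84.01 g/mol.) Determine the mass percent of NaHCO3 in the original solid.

92.93 %

NaHCO3 + HCl → NaCl + H2O + CO2
n(HCl) per titration = 0.01545 × 0.1739 = 2.687 × 10^-3 mol
n(NaHCO3) in each aliquot = 2.687 × 10^-3 mol (1:1 ratio)
n(NaHCO3) in the whole flask = 2.687 × 10^-3 × 100.0/25.00 = 0.01075 mol
mass of NaHCO3 = 0.01075 × 84.01 = 0.9029 g
% NaHCO3 = 0.9029 / 0.9715 × 100 = 92.93 %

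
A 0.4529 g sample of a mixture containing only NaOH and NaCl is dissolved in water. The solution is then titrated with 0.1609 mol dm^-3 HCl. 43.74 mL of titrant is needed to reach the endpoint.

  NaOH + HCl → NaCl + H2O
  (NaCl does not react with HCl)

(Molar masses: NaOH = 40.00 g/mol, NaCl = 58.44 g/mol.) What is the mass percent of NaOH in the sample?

62.16 %

n(HCl) = 0.04374 × 0.1609 = 7.038 × 10^-3 mol
Let x = n(NaOH), y = n(NaCl).
Titrant: 1x = 7.038 × 10^-3;  mass: 40.00x + 58.44y = 0.4529
Solving, x = 7.038 × 10^-3 mol, y = 2.933 × 10^-3 mol
mass of NaOH = 7.038 × 10^-3 × 40.00 = 0.2815 g
% NaOH = 0.2815 / 0.4529 × 100 = 62.16 %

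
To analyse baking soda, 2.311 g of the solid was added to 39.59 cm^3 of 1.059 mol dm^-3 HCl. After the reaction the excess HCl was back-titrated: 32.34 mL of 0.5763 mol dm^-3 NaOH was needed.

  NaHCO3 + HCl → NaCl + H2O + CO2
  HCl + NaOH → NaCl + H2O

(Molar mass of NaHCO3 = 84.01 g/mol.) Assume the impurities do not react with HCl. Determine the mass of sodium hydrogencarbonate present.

n(HCl) added = 0.03959 × 1.059 = 0.04193 mol
n(NaOH) used in back-titration = 0.03234 × 0.5763 = 0.01864 mol
n(HCl) left over = 0.01864 mol (1:1 ratio)
n(HCl) consumed by analyte = 0.04193 − 0.01864 = 0.02329 mol
n(NaHCO3) = 0.02329 mol (1:1 ratio)
mass of NaHCO3 = 0.02329 × 84.01 = 1.956 g

1.956 g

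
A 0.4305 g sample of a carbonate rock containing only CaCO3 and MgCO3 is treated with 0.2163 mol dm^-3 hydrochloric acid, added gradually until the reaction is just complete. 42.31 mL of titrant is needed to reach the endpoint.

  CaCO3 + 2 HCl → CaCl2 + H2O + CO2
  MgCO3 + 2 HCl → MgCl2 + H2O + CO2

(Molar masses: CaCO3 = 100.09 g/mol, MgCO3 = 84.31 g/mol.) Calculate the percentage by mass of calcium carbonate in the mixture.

65.88 %

n(HCl) = 0.04231 × 0.2163 = 9.152 × 10^-3 mol
Let x = n(CaCO3), y = n(MgCO3).
Titrant: 2x + 2y = 9.152 × 10^-3;  mass: 100.09x + 84.31y = 0.4305
Solving, x = 2.833 × 10^-3 mol, y = 1.742 × 10^-3 mol
mass of CaCO3 = 2.833 × 10^-3 × 100.09 = 0.2836 g
% CaCO3 = 0.2836 / 0.4305 × 100 = 65.88 %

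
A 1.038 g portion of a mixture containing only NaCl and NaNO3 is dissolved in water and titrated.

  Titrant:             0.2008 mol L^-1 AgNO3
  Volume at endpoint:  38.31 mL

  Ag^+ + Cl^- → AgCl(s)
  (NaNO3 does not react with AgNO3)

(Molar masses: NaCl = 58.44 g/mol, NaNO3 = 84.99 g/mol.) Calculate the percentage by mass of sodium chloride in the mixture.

n(AgNO3) = 0.03831 × 0.2008 = 7.693 × 10^-3 mol
Let x = n(NaCl), y = n(NaNO3).
Titrant: 1x = 7.693 × 10^-3;  mass: 58.44x + 84.99y = 1.038
Solving, x = 7.693 × 10^-3 mol, y = 6.924 × 10^-3 mol
mass of NaCl = 7.693 × 10^-3 × 58.44 = 0.4496 g
% NaCl = 0.4496 / 1.038 × 100 = 43.31 %

43.31 %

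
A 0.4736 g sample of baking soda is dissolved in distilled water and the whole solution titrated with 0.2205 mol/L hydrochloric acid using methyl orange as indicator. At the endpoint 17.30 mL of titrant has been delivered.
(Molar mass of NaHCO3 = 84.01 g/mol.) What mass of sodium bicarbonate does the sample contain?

NaHCO3 + HCl → NaCl + H2O + CO2
n(HCl) = 0.01730 L × 0.2205 mol/L = 3.815 × 10^-3 mol
n(NaHCO3) = 3.815 × 10^-3 mol (1:1 ratio)
mass of NaHCO3 = 3.815 × 10^-3 × 84.01 g/mol = 0.3205 g

0.3205 g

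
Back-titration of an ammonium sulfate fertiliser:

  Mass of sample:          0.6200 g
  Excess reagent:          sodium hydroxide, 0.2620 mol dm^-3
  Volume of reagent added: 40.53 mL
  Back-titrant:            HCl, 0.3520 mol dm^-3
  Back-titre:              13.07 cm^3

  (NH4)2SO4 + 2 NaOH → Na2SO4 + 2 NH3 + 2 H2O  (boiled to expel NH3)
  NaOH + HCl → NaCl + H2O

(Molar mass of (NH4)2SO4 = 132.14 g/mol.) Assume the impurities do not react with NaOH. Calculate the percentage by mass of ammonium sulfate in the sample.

n(NaOH) added = 0.04053 × 0.2620 = 0.01062 mol
n(HCl) used in back-titration = 0.01307 × 0.3520 = 4.601 × 10^-3 mol
n(NaOH) left over = 4.601 × 10^-3 mol (1:1 ratio)
n(NaOH) consumed by analyte = 0.01062 − 4.601 × 10^-3 = 6.018 × 10^-3 mol
From the 1:2 ratio, n((NH4)2SO4) = 1/2 × 6.018 × 10^-3 = 3.009 × 10^-3 mol
mass of (NH4)2SO4 = 3.009 × 10^-3 × 132.14 = 0.3976 g
% (NH4)2SO4 = 0.3976 / 0.6200 × 100 = 64.13 %

64.13 %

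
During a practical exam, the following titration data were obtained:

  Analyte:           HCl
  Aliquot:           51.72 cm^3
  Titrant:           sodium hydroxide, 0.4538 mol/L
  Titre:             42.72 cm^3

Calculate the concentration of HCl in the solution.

HCl + NaOH → NaCl + H2O
n(NaOH) = 0.04272 L × 0.4538 mol/L = 0.01939 mol
n(HCl) = 0.01939 mol (1:1 mole ratio)
[HCl] = 0.01939 mol / 0.05172 L = 0.3748 mol/L

0.3748 mol/L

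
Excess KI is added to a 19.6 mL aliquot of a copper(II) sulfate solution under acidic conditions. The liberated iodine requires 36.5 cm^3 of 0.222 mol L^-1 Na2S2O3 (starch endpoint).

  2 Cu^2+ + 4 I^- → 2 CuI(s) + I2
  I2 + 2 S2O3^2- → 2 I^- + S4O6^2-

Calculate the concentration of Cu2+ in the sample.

0.413 mol/L

n(S2O3^2-) = 0.0365 × 0.222 = 8.10 × 10^-3 mol
n(I2) = n(S2O3^2-)/2 = 4.05 × 10^-3 mol
From the 2:1 ratio, n(Cu2+) in the aliquot = 2/1 × 4.05 × 10^-3 = 8.10 × 10^-3 mol
[Cu2+] = 8.10 × 10^-3 / 0.0196 = 0.413 mol/L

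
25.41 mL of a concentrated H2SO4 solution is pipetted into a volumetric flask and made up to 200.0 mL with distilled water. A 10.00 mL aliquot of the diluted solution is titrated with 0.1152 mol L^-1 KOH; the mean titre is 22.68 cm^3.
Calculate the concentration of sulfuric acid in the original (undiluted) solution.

H2SO4 + 2 KOH → K2SO4 + 2 H2O
n(KOH) = 0.02268 × 0.1152 = 2.613 × 10^-3 mol
From the 1:2 ratio, n(H2SO4) in the aliquot = 1/2 × 2.613 × 10^-3 = 1.306 × 10^-3 mol
[H2SO4]_dilute = 1.306 × 10^-3 / 0.01000 = 0.1306 mol/L
Dilution factor = 200.0 / 25.41 = 7.871
[H2SO4]_stock = 0.1306 × 7.871 = 1.028 mol/L

1.028 mol/L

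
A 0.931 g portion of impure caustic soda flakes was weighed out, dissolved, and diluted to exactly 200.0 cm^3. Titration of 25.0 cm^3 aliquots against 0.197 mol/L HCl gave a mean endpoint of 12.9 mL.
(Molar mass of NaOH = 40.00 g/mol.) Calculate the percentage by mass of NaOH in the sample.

NaOH + HCl → NaCl + H2O
n(HCl) per titration = 0.0129 × 0.197 = 2.54 × 10^-3 mol
n(NaOH) in each aliquot = 2.54 × 10^-3 mol (1:1 ratio)
n(NaOH) in the whole flask = 2.54 × 10^-3 × 200.0/25.0 = 0.0203 mol
mass of NaOH = 0.0203 × 40.00 = 0.813 g
% NaOH = 0.813 / 0.931 × 100 = 87.3 %

87.3 %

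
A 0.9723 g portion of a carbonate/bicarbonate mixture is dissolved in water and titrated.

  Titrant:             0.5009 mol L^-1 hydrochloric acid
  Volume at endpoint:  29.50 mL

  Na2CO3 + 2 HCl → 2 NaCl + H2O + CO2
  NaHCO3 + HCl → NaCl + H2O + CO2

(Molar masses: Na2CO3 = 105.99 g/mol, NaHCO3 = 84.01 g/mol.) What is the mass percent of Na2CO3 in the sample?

n(HCl) = 0.02950 × 0.5009 = 0.01478 mol
Let x = n(Na2CO3), y = n(NaHCO3).
Titrant: 2x + 1y = 0.01478;  mass: 105.99x + 84.01y = 0.9723
Solving, x = 4.338 × 10^-3 mol, y = 6.101 × 10^-3 mol
mass of Na2CO3 = 4.338 × 10^-3 × 105.99 = 0.4598 g
% Na2CO3 = 0.4598 / 0.9723 × 100 = 47.29 %

47.29 %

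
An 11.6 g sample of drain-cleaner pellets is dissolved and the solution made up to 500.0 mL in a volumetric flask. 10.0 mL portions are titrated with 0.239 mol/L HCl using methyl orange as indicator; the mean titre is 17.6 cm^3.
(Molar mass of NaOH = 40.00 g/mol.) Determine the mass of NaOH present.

NaOH + HCl → NaCl + H2O
n(HCl) per titration = 0.0176 × 0.239 = 4.21 × 10^-3 mol
n(NaOH) in each aliquot = 4.21 × 10^-3 mol (1:1 ratio)
n(NaOH) in the whole flask = 4.21 × 10^-3 × 500.0/10.0 = 0.210 mol
mass of NaOH = 0.210 × 40.00 = 8.41 g

8.41 g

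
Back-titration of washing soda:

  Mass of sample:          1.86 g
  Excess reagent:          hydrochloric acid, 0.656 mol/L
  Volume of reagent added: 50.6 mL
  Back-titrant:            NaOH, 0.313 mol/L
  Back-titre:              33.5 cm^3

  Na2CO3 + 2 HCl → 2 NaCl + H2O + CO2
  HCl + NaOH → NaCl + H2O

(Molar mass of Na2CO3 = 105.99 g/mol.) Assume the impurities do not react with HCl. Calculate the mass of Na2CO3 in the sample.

n(HCl) added = 0.0506 × 0.656 = 0.0332 mol
n(NaOH) used in back-titration = 0.0335 × 0.313 = 0.0105 mol
n(HCl) left over = 0.0105 mol (1:1 ratio)
n(HCl) consumed by analyte = 0.0332 − 0.0105 = 0.0227 mol
From the 1:2 ratio, n(Na2CO3) = 1/2 × 0.0227 = 0.0114 mol
mass of Na2CO3 = 0.0114 × 105.99 = 1.20 g

1.20 g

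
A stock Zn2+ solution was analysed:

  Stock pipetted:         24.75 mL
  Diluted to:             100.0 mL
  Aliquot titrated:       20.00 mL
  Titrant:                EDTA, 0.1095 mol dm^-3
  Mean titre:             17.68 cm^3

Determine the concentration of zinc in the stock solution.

0.3911 mol/L

Zn^2+ + EDTA^4- → [Zn(EDTA)]^2-
n(EDTA) = 0.01768 × 0.1095 = 1.936 × 10^-3 mol
n(Zn2+) in the aliquot = 1.936 × 10^-3 mol (1:1 ratio)
[Zn2+]_dilute = 1.936 × 10^-3 / 0.02000 = 0.09680 mol/L
Dilution factor = 100.0 / 24.75 = 4.040
[Zn2+]_stock = 0.09680 × 4.040 = 0.3911 mol/L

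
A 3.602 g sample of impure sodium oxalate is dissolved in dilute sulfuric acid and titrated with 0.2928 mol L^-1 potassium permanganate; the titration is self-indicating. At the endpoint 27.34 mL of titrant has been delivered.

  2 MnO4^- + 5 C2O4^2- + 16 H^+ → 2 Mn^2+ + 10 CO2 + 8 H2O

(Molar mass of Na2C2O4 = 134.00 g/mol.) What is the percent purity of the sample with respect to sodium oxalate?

n(KMnO4) = 0.02734 L × 0.2928 mol/L = 8.005 × 10^-3 mol
From the 5:2 ratio, n(Na2C2O4) = 5/2 × 8.005 × 10^-3 = 0.02001 mol
mass of Na2C2O4 = 0.02001 × 134.00 g/mol = 2.682 g
% Na2C2O4 = 2.682 / 3.602 × 100 = 74.45 %

74.45 %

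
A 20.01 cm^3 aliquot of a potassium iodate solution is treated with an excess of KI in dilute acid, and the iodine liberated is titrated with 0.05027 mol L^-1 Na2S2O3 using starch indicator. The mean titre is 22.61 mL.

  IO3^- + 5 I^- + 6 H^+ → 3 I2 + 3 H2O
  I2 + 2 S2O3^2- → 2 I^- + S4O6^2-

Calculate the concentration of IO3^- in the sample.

n(S2O3^2-) = 0.02261 × 0.05027 = 1.137 × 10^-3 mol
n(I2) = n(S2O3^2-)/2 = 5.683 × 10^-4 mol
From the 1:3 ratio, n(IO3^-) in the aliquot = 1/3 × 5.683 × 10^-4 = 1.894 × 10^-4 mol
[IO3^-] = 1.894 × 10^-4 / 0.02001 = 0.009467 mol/L

0.009467 mol/L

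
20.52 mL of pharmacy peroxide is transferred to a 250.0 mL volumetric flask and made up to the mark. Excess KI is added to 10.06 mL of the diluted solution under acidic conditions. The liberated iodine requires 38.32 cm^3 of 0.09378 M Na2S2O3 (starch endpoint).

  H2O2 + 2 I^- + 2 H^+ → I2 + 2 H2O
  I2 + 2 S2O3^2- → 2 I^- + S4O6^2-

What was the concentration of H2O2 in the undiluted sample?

n(S2O3^2-) = 0.03832 × 0.09378 = 3.594 × 10^-3 mol
n(I2) = n(S2O3^2-)/2 = 1.797 × 10^-3 mol
n(H2O2) in the aliquot = 1.797 × 10^-3 mol (1:1 ratio)
[H2O2]_dilute = 1.797 × 10^-3 / 0.01006 = 0.1786 mol/L
[H2O2]_original = 0.1786 × 250.0/20.52 = 2.176 mol/L

2.176 M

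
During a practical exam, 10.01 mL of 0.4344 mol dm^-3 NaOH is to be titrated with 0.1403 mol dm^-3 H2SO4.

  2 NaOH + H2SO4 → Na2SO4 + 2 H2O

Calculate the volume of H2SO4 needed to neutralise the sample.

n(NaOH) = 0.01001 L × 0.4344 mol/L = 4.348 × 10^-3 mol
From the 1:2 stoichiometry, n(H2SO4) = 1/2 × 4.348 × 10^-3 = 2.174 × 10^-3 mol
V(H2SO4) = 2.174 × 10^-3 mol / 0.1403 mol/L = 0.01550 L = 15.50 mL

15.50 mL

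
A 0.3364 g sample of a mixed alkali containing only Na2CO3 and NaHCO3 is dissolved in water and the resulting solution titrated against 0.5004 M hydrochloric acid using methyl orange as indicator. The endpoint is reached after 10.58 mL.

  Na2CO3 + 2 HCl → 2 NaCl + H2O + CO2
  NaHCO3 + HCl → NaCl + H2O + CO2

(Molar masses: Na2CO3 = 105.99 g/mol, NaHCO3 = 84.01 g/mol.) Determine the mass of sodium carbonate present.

0.1852 g

n(HCl) = 0.01058 × 0.5004 = 5.294 × 10^-3 mol
Let x = n(Na2CO3), y = n(NaHCO3).
Titrant: 2x + 1y = 5.294 × 10^-3;  mass: 105.99x + 84.01y = 0.3364
Solving, x = 1.747 × 10^-3 mol, y = 1.800 × 10^-3 mol
mass of Na2CO3 = 1.747 × 10^-3 × 105.99 = 0.1852 g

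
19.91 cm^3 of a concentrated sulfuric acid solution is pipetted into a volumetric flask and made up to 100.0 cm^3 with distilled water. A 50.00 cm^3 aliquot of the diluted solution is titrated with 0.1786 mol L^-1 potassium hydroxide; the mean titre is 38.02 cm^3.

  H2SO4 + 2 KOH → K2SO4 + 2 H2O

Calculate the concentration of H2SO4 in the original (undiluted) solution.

0.3411 mol/L

n(KOH) = 0.03802 × 0.1786 = 6.790 × 10^-3 mol
From the 1:2 ratio, n(H2SO4) in the aliquot = 1/2 × 6.790 × 10^-3 = 3.395 × 10^-3 mol
[H2SO4]_dilute = 3.395 × 10^-3 / 0.05000 = 0.06790 mol/L
Dilution factor = 100.0 / 19.91 = 5.023
[H2SO4]_stock = 0.06790 × 5.023 = 0.3411 mol/L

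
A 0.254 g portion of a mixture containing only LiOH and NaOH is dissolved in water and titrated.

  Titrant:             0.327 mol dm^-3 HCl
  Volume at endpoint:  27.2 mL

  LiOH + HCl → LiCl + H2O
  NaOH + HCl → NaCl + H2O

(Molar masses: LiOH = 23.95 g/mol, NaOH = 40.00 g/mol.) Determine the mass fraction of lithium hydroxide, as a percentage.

59.8 %

n(HCl) = 0.0272 × 0.327 = 8.89 × 10^-3 mol
Let x = n(LiOH), y = n(NaOH).
Titrant: 1x + 1y = 8.89 × 10^-3;  mass: 23.95x + 40.00y = 0.254
Solving, x = 6.34 × 10^-3 mol, y = 2.55 × 10^-3 mol
mass of LiOH = 6.34 × 10^-3 × 23.95 = 0.152 g
% LiOH = 0.152 / 0.254 × 100 = 59.8 %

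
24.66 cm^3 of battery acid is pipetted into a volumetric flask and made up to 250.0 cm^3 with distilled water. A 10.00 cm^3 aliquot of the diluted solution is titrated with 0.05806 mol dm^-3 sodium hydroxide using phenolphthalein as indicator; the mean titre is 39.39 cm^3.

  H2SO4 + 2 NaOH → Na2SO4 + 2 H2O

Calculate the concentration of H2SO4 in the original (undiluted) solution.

1.159 mol/L

n(NaOH) = 0.03939 × 0.05806 = 2.287 × 10^-3 mol
From the 1:2 ratio, n(H2SO4) in the aliquot = 1/2 × 2.287 × 10^-3 = 1.143 × 10^-3 mol
[H2SO4]_dilute = 1.143 × 10^-3 / 0.01000 = 0.1143 mol/L
Dilution factor = 250.0 / 24.66 = 10.14
[H2SO4]_stock = 0.1143 × 10.14 = 1.159 mol/L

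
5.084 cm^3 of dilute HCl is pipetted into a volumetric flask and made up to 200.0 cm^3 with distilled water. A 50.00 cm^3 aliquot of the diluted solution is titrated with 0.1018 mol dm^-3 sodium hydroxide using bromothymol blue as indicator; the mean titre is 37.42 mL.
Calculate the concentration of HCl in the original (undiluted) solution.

HCl + NaOH → NaCl + H2O
n(NaOH) = 0.03742 × 0.1018 = 3.809 × 10^-3 mol
n(HCl) in the aliquot = 3.809 × 10^-3 mol (1:1 ratio)
[HCl]_dilute = 3.809 × 10^-3 / 0.05000 = 0.07619 mol/L
Dilution factor = 200.0 / 5.084 = 39.34
[HCl]_stock = 0.07619 × 39.34 = 2.997 mol/L

2.997 mol/L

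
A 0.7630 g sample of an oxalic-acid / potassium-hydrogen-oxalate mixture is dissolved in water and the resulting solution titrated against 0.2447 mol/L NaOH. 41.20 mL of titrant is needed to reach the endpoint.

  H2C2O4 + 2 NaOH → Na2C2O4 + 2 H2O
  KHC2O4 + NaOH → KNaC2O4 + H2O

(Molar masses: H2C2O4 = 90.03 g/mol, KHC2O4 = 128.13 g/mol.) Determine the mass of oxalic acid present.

0.2864 g

n(NaOH) = 0.04120 × 0.2447 = 0.01008 mol
Let x = n(H2C2O4), y = n(KHC2O4).
Titrant: 2x + 1y = 0.01008;  mass: 90.03x + 128.13y = 0.7630
Solving, x = 3.181 × 10^-3 mol, y = 3.720 × 10^-3 mol
mass of H2C2O4 = 3.181 × 10^-3 × 90.03 = 0.2864 g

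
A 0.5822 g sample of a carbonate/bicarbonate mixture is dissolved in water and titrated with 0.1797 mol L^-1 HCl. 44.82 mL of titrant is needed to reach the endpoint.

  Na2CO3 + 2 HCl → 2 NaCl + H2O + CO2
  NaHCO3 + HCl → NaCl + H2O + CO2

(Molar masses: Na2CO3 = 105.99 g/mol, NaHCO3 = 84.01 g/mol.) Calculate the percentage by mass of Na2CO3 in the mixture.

27.71 %

n(HCl) = 0.04482 × 0.1797 = 8.054 × 10^-3 mol
Let x = n(Na2CO3), y = n(NaHCO3).
Titrant: 2x + 1y = 8.054 × 10^-3;  mass: 105.99x + 84.01y = 0.5822
Solving, x = 1.522 × 10^-3 mol, y = 5.010 × 10^-3 mol
mass of Na2CO3 = 1.522 × 10^-3 × 105.99 = 0.1614 g
% Na2CO3 = 0.1614 / 0.5822 × 100 = 27.71 %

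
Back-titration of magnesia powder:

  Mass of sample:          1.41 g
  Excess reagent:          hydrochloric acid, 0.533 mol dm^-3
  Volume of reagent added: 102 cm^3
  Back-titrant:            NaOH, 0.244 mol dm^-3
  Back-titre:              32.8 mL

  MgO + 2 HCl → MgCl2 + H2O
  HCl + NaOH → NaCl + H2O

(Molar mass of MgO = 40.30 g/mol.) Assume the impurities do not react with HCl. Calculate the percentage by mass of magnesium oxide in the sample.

n(HCl) added = 0.102 × 0.533 = 0.0544 mol
n(NaOH) used in back-titration = 0.0328 × 0.244 = 8.00 × 10^-3 mol
n(HCl) left over = 8.00 × 10^-3 mol (1:1 ratio)
n(HCl) consumed by analyte = 0.0544 − 8.00 × 10^-3 = 0.0464 mol
From the 1:2 ratio, n(MgO) = 1/2 × 0.0464 = 0.0232 mol
mass of MgO = 0.0232 × 40.30 = 0.934 g
% MgO = 0.934 / 1.41 × 100 = 66.3 %

66.3 %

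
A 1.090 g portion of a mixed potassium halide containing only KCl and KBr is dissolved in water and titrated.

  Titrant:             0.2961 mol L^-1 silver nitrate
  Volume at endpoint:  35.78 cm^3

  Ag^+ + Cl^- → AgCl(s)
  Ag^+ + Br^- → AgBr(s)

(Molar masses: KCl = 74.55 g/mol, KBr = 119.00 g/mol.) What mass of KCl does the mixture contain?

0.2864 g

n(AgNO3) = 0.03578 × 0.2961 = 0.01059 mol
Let x = n(KCl), y = n(KBr).
Titrant: 1x + 1y = 0.01059;  mass: 74.55x + 119.00y = 1.090
Solving, x = 3.841 × 10^-3 mol, y = 6.753 × 10^-3 mol
mass of KCl = 3.841 × 10^-3 × 74.55 = 0.2864 g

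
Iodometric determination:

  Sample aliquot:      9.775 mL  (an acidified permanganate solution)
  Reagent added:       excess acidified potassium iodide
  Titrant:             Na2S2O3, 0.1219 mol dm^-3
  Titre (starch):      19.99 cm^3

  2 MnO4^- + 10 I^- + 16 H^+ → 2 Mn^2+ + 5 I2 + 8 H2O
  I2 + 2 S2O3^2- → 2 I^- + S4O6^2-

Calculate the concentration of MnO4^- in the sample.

n(S2O3^2-) = 0.01999 × 0.1219 = 2.437 × 10^-3 mol
n(I2) = n(S2O3^2-)/2 = 1.218 × 10^-3 mol
From the 2:5 ratio, n(MnO4^-) in the aliquot = 2/5 × 1.218 × 10^-3 = 4.874 × 10^-4 mol
[MnO4^-] = 4.874 × 10^-4 / 0.009775 = 0.04986 mol/L

0.04986 mol/L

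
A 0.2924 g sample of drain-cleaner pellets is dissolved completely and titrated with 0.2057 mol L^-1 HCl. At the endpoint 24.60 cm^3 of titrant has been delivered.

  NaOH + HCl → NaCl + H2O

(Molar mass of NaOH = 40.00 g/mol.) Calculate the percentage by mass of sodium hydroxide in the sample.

n(HCl) = 0.02460 L × 0.2057 mol/L = 5.060 × 10^-3 mol
n(NaOH) = 5.060 × 10^-3 mol (1:1 ratio)
mass of NaOH = 5.060 × 10^-3 × 40.00 g/mol = 0.2024 g
% NaOH = 0.2024 / 0.2924 × 100 = 69.22 %

69.22 %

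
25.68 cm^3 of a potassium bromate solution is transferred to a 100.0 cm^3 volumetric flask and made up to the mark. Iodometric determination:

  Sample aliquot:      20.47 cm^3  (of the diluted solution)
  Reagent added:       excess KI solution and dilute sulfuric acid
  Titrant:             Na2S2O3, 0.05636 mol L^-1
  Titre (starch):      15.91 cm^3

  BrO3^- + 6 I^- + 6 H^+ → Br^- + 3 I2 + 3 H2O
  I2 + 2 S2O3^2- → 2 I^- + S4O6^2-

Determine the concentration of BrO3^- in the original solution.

n(S2O3^2-) = 0.01591 × 0.05636 = 8.967 × 10^-4 mol
n(I2) = n(S2O3^2-)/2 = 4.483 × 10^-4 mol
From the 1:3 ratio, n(BrO3^-) in the aliquot = 1/3 × 4.483 × 10^-4 = 1.494 × 10^-4 mol
[BrO3^-]_dilute = 1.494 × 10^-4 / 0.02047 = 0.007301 mol/L
[BrO3^-]_original = 0.007301 × 100.0/25.68 = 0.02843 mol/L

0.02843 mol/L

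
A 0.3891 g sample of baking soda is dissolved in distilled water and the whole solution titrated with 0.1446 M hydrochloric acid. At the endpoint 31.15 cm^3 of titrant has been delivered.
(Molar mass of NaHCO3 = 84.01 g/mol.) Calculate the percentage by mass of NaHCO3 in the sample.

NaHCO3 + HCl → NaCl + H2O + CO2
n(HCl) = 0.03115 L × 0.1446 mol/L = 4.504 × 10^-3 mol
n(NaHCO3) = 4.504 × 10^-3 mol (1:1 ratio)
mass of NaHCO3 = 4.504 × 10^-3 × 84.01 g/mol = 0.3784 g
% NaHCO3 = 0.3784 / 0.3891 × 100 = 97.25 %

97.25 %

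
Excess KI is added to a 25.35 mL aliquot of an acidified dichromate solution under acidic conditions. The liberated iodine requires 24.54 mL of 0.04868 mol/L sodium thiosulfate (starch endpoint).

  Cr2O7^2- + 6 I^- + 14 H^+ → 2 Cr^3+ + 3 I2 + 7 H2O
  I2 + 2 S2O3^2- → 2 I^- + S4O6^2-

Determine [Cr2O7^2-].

0.007854 mol/L

n(S2O3^2-) = 0.02454 × 0.04868 = 1.195 × 10^-3 mol
n(I2) = n(S2O3^2-)/2 = 5.973 × 10^-4 mol
From the 1:3 ratio, n(Cr2O7^2-) in the aliquot = 1/3 × 5.973 × 10^-4 = 1.991 × 10^-4 mol
[Cr2O7^2-] = 1.991 × 10^-4 / 0.02535 = 0.007854 mol/L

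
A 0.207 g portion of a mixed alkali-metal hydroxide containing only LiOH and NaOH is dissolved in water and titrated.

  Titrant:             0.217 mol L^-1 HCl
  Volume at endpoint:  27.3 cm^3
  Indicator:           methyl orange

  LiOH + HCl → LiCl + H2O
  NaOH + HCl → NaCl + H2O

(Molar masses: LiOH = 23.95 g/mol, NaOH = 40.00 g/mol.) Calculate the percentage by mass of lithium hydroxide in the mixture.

21.6 %

n(HCl) = 0.0273 × 0.217 = 5.92 × 10^-3 mol
Let x = n(LiOH), y = n(NaOH).
Titrant: 1x + 1y = 5.92 × 10^-3;  mass: 23.95x + 40.00y = 0.207
Solving, x = 1.87 × 10^-3 mol, y = 4.06 × 10^-3 mol
mass of LiOH = 1.87 × 10^-3 × 23.95 = 0.0447 g
% LiOH = 0.0447 / 0.207 × 100 = 21.6 %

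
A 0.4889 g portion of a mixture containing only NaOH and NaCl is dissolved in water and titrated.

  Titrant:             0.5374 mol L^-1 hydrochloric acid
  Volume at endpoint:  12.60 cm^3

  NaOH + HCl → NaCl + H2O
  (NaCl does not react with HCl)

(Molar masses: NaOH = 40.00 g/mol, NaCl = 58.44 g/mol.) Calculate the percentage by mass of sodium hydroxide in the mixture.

n(HCl) = 0.01260 × 0.5374 = 6.771 × 10^-3 mol
Let x = n(NaOH), y = n(NaCl).
Titrant: 1x = 6.771 × 10^-3;  mass: 40.00x + 58.44y = 0.4889
Solving, x = 6.771 × 10^-3 mol, y = 3.731 × 10^-3 mol
mass of NaOH = 6.771 × 10^-3 × 40.00 = 0.2708 g
% NaOH = 0.2708 / 0.4889 × 100 = 55.40 %

55.40 %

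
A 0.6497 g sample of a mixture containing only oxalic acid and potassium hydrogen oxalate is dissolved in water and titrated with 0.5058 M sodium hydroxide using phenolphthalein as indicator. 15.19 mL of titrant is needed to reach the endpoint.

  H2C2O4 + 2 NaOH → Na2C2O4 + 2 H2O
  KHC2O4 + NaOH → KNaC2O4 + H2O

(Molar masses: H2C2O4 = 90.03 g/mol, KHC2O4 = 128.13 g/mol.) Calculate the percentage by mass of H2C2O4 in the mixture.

27.90 %

n(NaOH) = 0.01519 × 0.5058 = 7.683 × 10^-3 mol
Let x = n(H2C2O4), y = n(KHC2O4).
Titrant: 2x + 1y = 7.683 × 10^-3;  mass: 90.03x + 128.13y = 0.6497
Solving, x = 2.014 × 10^-3 mol, y = 3.656 × 10^-3 mol
mass of H2C2O4 = 2.014 × 10^-3 × 90.03 = 0.1813 g
% H2C2O4 = 0.1813 / 0.6497 × 100 = 27.90 %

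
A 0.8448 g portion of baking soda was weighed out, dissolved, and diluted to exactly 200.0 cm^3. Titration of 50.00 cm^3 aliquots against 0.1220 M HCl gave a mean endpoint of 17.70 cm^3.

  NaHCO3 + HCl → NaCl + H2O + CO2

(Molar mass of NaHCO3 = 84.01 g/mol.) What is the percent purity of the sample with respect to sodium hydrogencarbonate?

n(HCl) per titration = 0.01770 × 0.1220 = 2.159 × 10^-3 mol
n(NaHCO3) in each aliquot = 2.159 × 10^-3 mol (1:1 ratio)
n(NaHCO3) in the whole flask = 2.159 × 10^-3 × 200.0/50.00 = 8.638 × 10^-3 mol
mass of NaHCO3 = 8.638 × 10^-3 × 84.01 = 0.7256 g
% NaHCO3 = 0.7256 / 0.8448 × 100 = 85.90 %

85.90 %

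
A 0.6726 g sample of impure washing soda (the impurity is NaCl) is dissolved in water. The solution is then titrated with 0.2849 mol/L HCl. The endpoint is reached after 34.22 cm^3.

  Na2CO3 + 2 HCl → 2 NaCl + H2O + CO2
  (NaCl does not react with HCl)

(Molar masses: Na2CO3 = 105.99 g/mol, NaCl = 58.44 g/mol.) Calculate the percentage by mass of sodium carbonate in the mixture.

n(HCl) = 0.03422 × 0.2849 = 9.749 × 10^-3 mol
Let x = n(Na2CO3), y = n(NaCl).
Titrant: 2x = 9.749 × 10^-3;  mass: 105.99x + 58.44y = 0.6726
Solving, x = 4.875 × 10^-3 mol, y = 2.668 × 10^-3 mol
mass of Na2CO3 = 4.875 × 10^-3 × 105.99 = 0.5167 g
% Na2CO3 = 0.5167 / 0.6726 × 100 = 76.82 %

76.82 %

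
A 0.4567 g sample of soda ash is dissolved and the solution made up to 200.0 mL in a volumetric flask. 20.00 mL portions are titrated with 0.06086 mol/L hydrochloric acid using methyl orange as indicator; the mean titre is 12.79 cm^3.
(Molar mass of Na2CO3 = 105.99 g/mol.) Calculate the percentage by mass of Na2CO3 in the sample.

90.32 %

Na2CO3 + 2 HCl → 2 NaCl + H2O + CO2
n(HCl) per titration = 0.01279 × 0.06086 = 7.784 × 10^-4 mol
From the 1:2 ratio, n(Na2CO3) in each aliquot = 1/2 × 7.784 × 10^-4 = 3.892 × 10^-4 mol
n(Na2CO3) in the whole flask = 3.892 × 10^-4 × 200.0/20.00 = 3.892 × 10^-3 mol
mass of Na2CO3 = 3.892 × 10^-3 × 105.99 = 0.4125 g
% Na2CO3 = 0.4125 / 0.4567 × 100 = 90.32 %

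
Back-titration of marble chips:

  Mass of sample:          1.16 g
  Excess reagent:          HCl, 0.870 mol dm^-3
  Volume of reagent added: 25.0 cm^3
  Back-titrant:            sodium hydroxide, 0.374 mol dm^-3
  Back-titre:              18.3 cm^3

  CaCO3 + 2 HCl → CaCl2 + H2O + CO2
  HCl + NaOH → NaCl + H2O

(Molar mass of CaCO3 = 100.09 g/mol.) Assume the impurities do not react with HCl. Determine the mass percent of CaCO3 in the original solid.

64.3 %

n(HCl) added = 0.0250 × 0.870 = 0.0217 mol
n(NaOH) used in back-titration = 0.0183 × 0.374 = 6.84 × 10^-3 mol
n(HCl) left over = 6.84 × 10^-3 mol (1:1 ratio)
n(HCl) consumed by analyte = 0.0217 − 6.84 × 10^-3 = 0.0149 mol
From the 1:2 ratio, n(CaCO3) = 1/2 × 0.0149 = 7.45 × 10^-3 mol
mass of CaCO3 = 7.45 × 10^-3 × 100.09 = 0.746 g
% CaCO3 = 0.746 / 1.16 × 100 = 64.3 %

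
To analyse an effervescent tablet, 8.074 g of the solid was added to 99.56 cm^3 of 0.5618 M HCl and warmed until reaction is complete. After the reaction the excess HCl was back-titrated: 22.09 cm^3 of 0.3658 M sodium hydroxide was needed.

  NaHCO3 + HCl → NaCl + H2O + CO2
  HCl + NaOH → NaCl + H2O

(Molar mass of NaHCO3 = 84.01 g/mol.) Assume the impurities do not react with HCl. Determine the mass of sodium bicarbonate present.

n(HCl) added = 0.09956 × 0.5618 = 0.05593 mol
n(NaOH) used in back-titration = 0.02209 × 0.3658 = 8.081 × 10^-3 mol
n(HCl) left over = 8.081 × 10^-3 mol (1:1 ratio)
n(HCl) consumed by analyte = 0.05593 − 8.081 × 10^-3 = 0.04785 mol
n(NaHCO3) = 0.04785 mol (1:1 ratio)
mass of NaHCO3 = 0.04785 × 84.01 = 4.020 g

4.020 g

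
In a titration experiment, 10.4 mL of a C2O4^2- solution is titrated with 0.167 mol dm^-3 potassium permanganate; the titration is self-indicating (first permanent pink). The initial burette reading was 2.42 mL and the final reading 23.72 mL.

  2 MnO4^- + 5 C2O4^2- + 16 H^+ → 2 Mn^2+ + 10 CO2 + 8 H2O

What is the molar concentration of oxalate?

n(KMnO4) = 0.0213 L × 0.167 mol/L = 3.56 × 10^-3 mol
From the 5:2 mole ratio, n(C2O4^2-) = 5/2 × 3.56 × 10^-3 = 8.89 × 10^-3 mol
[C2O4^2-] = 8.89 × 10^-3 mol / 0.0104 L = 0.855 mol/L

0.855 mol/L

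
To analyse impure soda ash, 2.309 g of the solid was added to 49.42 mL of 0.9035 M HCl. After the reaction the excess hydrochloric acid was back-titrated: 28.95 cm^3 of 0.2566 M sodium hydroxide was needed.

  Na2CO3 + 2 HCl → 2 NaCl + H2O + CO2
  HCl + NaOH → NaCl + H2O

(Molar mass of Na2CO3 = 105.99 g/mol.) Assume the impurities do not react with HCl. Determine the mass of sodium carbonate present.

1.973 g

n(HCl) added = 0.04942 × 0.9035 = 0.04465 mol
n(NaOH) used in back-titration = 0.02895 × 0.2566 = 7.429 × 10^-3 mol
n(HCl) left over = 7.429 × 10^-3 mol (1:1 ratio)
n(HCl) consumed by analyte = 0.04465 − 7.429 × 10^-3 = 0.03722 mol
From the 1:2 ratio, n(Na2CO3) = 1/2 × 0.03722 = 0.01861 mol
mass of Na2CO3 = 0.01861 × 105.99 = 1.973 g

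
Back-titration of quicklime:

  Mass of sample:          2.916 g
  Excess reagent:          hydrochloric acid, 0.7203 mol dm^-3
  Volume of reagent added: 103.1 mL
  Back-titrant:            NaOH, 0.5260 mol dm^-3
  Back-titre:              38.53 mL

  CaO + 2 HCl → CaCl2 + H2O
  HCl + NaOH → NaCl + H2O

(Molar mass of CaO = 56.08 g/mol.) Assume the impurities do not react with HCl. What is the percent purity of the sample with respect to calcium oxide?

51.92 %

n(HCl) added = 0.1031 × 0.7203 = 0.07426 mol
n(NaOH) used in back-titration = 0.03853 × 0.5260 = 0.02027 mol
n(HCl) left over = 0.02027 mol (1:1 ratio)
n(HCl) consumed by analyte = 0.07426 − 0.02027 = 0.05400 mol
From the 1:2 ratio, n(CaO) = 1/2 × 0.05400 = 0.02700 mol
mass of CaO = 0.02700 × 56.08 = 1.514 g
% CaO = 1.514 / 2.916 × 100 = 51.92 %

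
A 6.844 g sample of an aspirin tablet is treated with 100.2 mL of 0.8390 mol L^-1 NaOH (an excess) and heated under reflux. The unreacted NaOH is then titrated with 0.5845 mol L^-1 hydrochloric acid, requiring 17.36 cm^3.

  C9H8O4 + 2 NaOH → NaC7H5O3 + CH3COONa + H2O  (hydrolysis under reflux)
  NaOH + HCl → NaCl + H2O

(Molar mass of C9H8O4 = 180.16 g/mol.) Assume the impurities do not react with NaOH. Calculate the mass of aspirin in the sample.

n(NaOH) added = 0.1002 × 0.8390 = 0.08407 mol
n(HCl) used in back-titration = 0.01736 × 0.5845 = 0.01015 mol
n(NaOH) left over = 0.01015 mol (1:1 ratio)
n(NaOH) consumed by analyte = 0.08407 − 0.01015 = 0.07392 mol
From the 1:2 ratio, n(C9H8O4) = 1/2 × 0.07392 = 0.03696 mol
mass of C9H8O4 = 0.03696 × 180.16 = 6.659 g

6.659 g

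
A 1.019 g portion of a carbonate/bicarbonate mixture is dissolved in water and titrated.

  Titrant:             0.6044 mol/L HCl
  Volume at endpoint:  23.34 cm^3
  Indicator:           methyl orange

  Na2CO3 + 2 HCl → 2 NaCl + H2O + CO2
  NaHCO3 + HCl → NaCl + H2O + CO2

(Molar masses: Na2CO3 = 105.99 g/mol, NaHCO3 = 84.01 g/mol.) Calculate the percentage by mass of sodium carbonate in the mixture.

n(HCl) = 0.02334 × 0.6044 = 0.01411 mol
Let x = n(Na2CO3), y = n(NaHCO3).
Titrant: 2x + 1y = 0.01411;  mass: 105.99x + 84.01y = 1.019
Solving, x = 2.678 × 10^-3 mol, y = 8.751 × 10^-3 mol
mass of Na2CO3 = 2.678 × 10^-3 × 105.99 = 0.2838 g
% Na2CO3 = 0.2838 / 1.019 × 100 = 27.85 %

27.85 %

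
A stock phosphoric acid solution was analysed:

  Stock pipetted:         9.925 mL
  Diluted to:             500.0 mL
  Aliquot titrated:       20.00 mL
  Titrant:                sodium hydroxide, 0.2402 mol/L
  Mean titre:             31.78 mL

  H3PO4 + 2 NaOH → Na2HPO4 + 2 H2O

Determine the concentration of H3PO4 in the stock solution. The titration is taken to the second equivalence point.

n(NaOH) = 0.03178 × 0.2402 = 7.634 × 10^-3 mol
From the 1:2 ratio, n(H3PO4) in the aliquot = 1/2 × 7.634 × 10^-3 = 3.817 × 10^-3 mol
[H3PO4]_dilute = 3.817 × 10^-3 / 0.02000 = 0.1908 mol/L
Dilution factor = 500.0 / 9.925 = 50.38
[H3PO4]_stock = 0.1908 × 50.38 = 9.614 mol/L

9.614 mol/L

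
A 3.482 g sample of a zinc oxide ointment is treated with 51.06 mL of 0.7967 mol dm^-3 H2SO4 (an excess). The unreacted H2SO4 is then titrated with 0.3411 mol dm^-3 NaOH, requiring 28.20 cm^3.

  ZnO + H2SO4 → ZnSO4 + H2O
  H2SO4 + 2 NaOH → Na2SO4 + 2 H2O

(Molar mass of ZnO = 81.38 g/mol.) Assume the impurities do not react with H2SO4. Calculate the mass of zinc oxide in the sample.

n(H2SO4) added = 0.05106 × 0.7967 = 0.04068 mol
n(NaOH) used in back-titration = 0.02820 × 0.3411 = 9.619 × 10^-3 mol
From the 1:2 ratio, n(H2SO4) left over = 1/2 × 9.619 × 10^-3 = 4.810 × 10^-3 mol
n(H2SO4) consumed by analyte = 0.04068 − 4.810 × 10^-3 = 0.03587 mol
n(ZnO) = 0.03587 mol (1:1 ratio)
mass of ZnO = 0.03587 × 81.38 = 2.919 g

2.919 g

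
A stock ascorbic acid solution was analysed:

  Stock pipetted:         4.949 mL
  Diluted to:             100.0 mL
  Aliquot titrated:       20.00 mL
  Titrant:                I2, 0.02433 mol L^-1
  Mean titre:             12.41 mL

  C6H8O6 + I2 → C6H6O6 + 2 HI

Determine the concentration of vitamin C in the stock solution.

n(I2) = 0.01241 × 0.02433 = 3.019 × 10^-4 mol
n(C6H8O6) in the aliquot = 3.019 × 10^-4 mol (1:1 ratio)
[C6H8O6]_dilute = 3.019 × 10^-4 / 0.02000 = 0.01510 mol/L
Dilution factor = 100.0 / 4.949 = 20.21
[C6H8O6]_stock = 0.01510 × 20.21 = 0.3050 mol/L

0.3050 mol/L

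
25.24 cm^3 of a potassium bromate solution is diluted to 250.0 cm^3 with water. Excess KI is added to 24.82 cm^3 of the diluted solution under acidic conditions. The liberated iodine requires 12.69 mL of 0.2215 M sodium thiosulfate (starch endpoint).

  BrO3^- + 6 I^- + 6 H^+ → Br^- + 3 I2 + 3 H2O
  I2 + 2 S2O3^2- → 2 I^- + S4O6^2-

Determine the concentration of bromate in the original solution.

n(S2O3^2-) = 0.01269 × 0.2215 = 2.811 × 10^-3 mol
n(I2) = n(S2O3^2-)/2 = 1.405 × 10^-3 mol
From the 1:3 ratio, n(BrO3^-) in the aliquot = 1/3 × 1.405 × 10^-3 = 4.685 × 10^-4 mol
[BrO3^-]_dilute = 4.685 × 10^-4 / 0.02482 = 0.01887 mol/L
[BrO3^-]_original = 0.01887 × 250.0/25.24 = 0.1870 mol/L

0.1870 M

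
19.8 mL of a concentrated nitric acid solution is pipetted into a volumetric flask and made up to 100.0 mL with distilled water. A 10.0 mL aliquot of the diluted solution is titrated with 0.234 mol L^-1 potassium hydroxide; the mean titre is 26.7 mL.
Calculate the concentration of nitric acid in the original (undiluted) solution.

HNO3 + KOH → KNO3 + H2O
n(KOH) = 0.0267 × 0.234 = 6.25 × 10^-3 mol
n(HNO3) in the aliquot = 6.25 × 10^-3 mol (1:1 ratio)
[HNO3]_dilute = 6.25 × 10^-3 / 0.0100 = 0.625 mol/L
Dilution factor = 100.0 / 19.8 = 5.051
[HNO3]_stock = 0.625 × 5.051 = 3.16 mol/L

3.16 mol/L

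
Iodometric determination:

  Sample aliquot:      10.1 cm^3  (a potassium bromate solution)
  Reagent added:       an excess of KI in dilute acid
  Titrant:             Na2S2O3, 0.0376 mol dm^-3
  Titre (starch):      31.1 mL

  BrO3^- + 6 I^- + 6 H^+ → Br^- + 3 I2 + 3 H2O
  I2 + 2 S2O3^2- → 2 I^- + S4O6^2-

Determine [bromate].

n(S2O3^2-) = 0.0311 × 0.0376 = 1.17 × 10^-3 mol
n(I2) = n(S2O3^2-)/2 = 5.85 × 10^-4 mol
From the 1:3 ratio, n(BrO3^-) in the aliquot = 1/3 × 5.85 × 10^-4 = 1.95 × 10^-4 mol
[BrO3^-] = 1.95 × 10^-4 / 0.0101 = 0.0193 mol/L

0.0193 mol/L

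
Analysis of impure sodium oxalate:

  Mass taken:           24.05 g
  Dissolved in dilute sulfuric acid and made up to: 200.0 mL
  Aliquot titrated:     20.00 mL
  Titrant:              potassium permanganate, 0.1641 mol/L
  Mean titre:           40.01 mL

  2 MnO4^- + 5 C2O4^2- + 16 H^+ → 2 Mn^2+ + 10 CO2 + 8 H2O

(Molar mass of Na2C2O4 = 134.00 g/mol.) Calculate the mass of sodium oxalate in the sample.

21.99 g

n(KMnO4) per titration = 0.04001 × 0.1641 = 6.566 × 10^-3 mol
From the 5:2 ratio, n(Na2C2O4) in each aliquot = 5/2 × 6.566 × 10^-3 = 0.01641 mol
n(Na2C2O4) in the whole flask = 0.01641 × 200.0/20.00 = 0.1641 mol
mass of Na2C2O4 = 0.1641 × 134.00 = 21.99 g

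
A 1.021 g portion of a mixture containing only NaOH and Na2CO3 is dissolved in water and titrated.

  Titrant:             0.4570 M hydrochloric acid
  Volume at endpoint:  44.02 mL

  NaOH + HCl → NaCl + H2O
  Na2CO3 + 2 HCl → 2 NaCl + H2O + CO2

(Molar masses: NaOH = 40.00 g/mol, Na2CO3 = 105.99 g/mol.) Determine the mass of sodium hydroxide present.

n(HCl) = 0.04402 × 0.4570 = 0.02012 mol
Let x = n(NaOH), y = n(Na2CO3).
Titrant: 1x + 2y = 0.02012;  mass: 40.00x + 105.99y = 1.021
Solving, x = 3.471 × 10^-3 mol, y = 8.323 × 10^-3 mol
mass of NaOH = 3.471 × 10^-3 × 40.00 = 0.1388 g

0.1388 g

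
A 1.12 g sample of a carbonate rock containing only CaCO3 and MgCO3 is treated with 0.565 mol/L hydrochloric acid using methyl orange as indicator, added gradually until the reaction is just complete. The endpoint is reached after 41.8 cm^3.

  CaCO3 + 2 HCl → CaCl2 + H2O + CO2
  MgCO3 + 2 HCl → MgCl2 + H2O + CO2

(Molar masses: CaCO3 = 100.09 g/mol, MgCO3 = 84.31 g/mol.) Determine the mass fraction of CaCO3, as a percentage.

70.5 %

n(HCl) = 0.0418 × 0.565 = 0.0236 mol
Let x = n(CaCO3), y = n(MgCO3).
Titrant: 2x + 2y = 0.0236;  mass: 100.09x + 84.31y = 1.12
Solving, x = 7.89 × 10^-3 mol, y = 3.92 × 10^-3 mol
mass of CaCO3 = 7.89 × 10^-3 × 100.09 = 0.789 g
% CaCO3 = 0.789 / 1.12 × 100 = 70.5 %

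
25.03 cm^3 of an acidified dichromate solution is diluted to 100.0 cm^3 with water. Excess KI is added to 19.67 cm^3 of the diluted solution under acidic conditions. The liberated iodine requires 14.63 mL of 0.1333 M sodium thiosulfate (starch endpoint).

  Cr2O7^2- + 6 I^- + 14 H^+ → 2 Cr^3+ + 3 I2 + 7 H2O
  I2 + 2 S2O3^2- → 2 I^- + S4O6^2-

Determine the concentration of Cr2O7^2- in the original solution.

0.06602 M

n(S2O3^2-) = 0.01463 × 0.1333 = 1.950 × 10^-3 mol
n(I2) = n(S2O3^2-)/2 = 9.751 × 10^-4 mol
From the 1:3 ratio, n(Cr2O7^2-) in the aliquot = 1/3 × 9.751 × 10^-4 = 3.250 × 10^-4 mol
[Cr2O7^2-]_dilute = 3.250 × 10^-4 / 0.01967 = 0.01652 mol/L
[Cr2O7^2-]_original = 0.01652 × 100.0/25.03 = 0.06602 mol/L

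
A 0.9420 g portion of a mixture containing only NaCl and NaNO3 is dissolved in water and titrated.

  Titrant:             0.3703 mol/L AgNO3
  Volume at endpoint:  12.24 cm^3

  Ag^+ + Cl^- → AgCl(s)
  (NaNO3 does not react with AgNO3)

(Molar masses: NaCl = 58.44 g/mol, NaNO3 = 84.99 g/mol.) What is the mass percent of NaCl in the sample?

n(AgNO3) = 0.01224 × 0.3703 = 4.532 × 10^-3 mol
Let x = n(NaCl), y = n(NaNO3).
Titrant: 1x = 4.532 × 10^-3;  mass: 58.44x + 84.99y = 0.9420
Solving, x = 4.532 × 10^-3 mol, y = 7.967 × 10^-3 mol
mass of NaCl = 4.532 × 10^-3 × 58.44 = 0.2649 g
% NaCl = 0.2649 / 0.9420 × 100 = 28.12 %

28.12 %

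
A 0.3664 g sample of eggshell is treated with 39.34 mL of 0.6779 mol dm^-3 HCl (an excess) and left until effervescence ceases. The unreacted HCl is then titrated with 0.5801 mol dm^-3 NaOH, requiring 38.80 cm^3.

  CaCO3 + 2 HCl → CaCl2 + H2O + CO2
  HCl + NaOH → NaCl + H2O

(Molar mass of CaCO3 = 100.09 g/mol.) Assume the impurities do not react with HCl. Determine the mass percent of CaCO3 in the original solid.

56.83 %

n(HCl) added = 0.03934 × 0.6779 = 0.02667 mol
n(NaOH) used in back-titration = 0.03880 × 0.5801 = 0.02251 mol
n(HCl) left over = 0.02251 mol (1:1 ratio)
n(HCl) consumed by analyte = 0.02667 − 0.02251 = 4.161 × 10^-3 mol
From the 1:2 ratio, n(CaCO3) = 1/2 × 4.161 × 10^-3 = 2.080 × 10^-3 mol
mass of CaCO3 = 2.080 × 10^-3 × 100.09 = 0.2082 g
% CaCO3 = 0.2082 / 0.3664 × 100 = 56.83 %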